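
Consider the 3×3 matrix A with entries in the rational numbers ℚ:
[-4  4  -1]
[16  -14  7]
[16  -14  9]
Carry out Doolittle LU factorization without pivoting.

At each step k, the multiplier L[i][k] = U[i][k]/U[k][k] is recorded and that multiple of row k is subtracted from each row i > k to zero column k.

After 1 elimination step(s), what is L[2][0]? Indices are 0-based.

L[2][0] = -4

Step 1: pivot at (0,0) is -4.
  row1 ← row1 − (-4)·row0  ⇒  L[1][0]=-4, U row1=(0, 2, 3)
  row2 ← row2 − (-4)·row0  ⇒  L[2][0]=-4, U row2=(0, 2, 5)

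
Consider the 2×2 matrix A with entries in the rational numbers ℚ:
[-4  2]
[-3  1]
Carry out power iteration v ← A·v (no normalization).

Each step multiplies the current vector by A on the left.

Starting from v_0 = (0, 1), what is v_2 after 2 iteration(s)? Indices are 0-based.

v_0 = (0, 1).
v_1 = A·v_0 = (2, 1).
v_2 = A·v_1 = (-6, -5).

v_2 = (-6, -5)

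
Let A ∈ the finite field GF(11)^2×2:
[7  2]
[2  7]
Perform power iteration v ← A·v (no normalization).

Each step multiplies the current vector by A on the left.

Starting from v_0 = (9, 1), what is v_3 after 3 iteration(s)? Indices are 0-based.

v_0 = (9, 1).
v_1 = A·v_0 = (10, 3).
v_2 = A·v_1 = (10, 8).
v_3 = A·v_2 = (9, 10).

v_3 = (9, 10)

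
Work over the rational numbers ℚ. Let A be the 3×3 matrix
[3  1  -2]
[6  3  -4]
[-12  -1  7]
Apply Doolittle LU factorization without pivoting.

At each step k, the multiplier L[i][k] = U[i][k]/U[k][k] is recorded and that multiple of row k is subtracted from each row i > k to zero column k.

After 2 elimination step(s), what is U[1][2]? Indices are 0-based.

U[1][2] = 0

Step 1: pivot at (0,0) is 3.
  row1 ← row1 − (2)·row0  ⇒  L[1][0]=2, U row1=(0, 1, 0)
  row2 ← row2 − (-4)·row0  ⇒  L[2][0]=-4, U row2=(0, 3, -1)
Step 2: pivot at (1,1) is 1.
  row2 ← row2 − (3)·row1  ⇒  L[2][1]=3, U row2=(0, 0, -1)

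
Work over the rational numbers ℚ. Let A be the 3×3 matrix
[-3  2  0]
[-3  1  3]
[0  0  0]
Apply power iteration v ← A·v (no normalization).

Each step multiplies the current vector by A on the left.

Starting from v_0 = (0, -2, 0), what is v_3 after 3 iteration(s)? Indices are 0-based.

v_0 = (0, -2, 0).
v_1 = A·v_0 = (-4, -2, 0).
v_2 = A·v_1 = (8, 10, 0).
v_3 = A·v_2 = (-4, -14, 0).

v_3 = (-4, -14, 0)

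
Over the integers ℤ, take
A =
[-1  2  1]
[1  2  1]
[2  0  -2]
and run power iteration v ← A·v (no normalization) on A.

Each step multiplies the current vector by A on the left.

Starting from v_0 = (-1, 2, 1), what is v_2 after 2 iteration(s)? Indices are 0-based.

v_0 = (-1, 2, 1).
v_1 = A·v_0 = (6, 4, -4).
v_2 = A·v_1 = (-2, 10, 20).

v_2 = (-2, 10, 20)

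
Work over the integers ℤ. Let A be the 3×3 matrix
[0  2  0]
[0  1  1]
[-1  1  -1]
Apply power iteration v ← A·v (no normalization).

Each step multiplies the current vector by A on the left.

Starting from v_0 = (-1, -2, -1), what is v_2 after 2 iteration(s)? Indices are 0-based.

v_0 = (-1, -2, -1).
v_1 = A·v_0 = (-4, -3, 0).
v_2 = A·v_1 = (-6, -3, 1).

v_2 = (-6, -3, 1)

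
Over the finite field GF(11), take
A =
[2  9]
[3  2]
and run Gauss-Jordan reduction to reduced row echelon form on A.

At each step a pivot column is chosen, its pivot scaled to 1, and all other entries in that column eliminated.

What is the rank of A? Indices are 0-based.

pivot(0,0)=2: scale R0 → (1, 10)
  clear (1,0): R1 −= (3)R0 → (0, 5)
pivot(1,1)=5: scale R1 → (0, 1)
  clear (0,1): R0 −= (10)R1 → (1, 0)

rank = 2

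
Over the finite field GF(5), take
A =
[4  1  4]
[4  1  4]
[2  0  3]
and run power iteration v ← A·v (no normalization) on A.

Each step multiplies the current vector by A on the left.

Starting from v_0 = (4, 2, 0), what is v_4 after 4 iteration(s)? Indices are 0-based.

v_4 = (1, 1, 2)

v_0 = (4, 2, 0).
v_1 = A·v_0 = (3, 3, 3).
v_2 = A·v_1 = (2, 2, 0).
v_3 = A·v_2 = (0, 0, 4).
v_4 = A·v_3 = (1, 1, 2).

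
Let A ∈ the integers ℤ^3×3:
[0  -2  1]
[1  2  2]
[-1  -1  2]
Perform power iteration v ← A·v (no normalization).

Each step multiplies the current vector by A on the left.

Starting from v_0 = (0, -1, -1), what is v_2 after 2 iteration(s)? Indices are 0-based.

v_2 = (7, -9, 1)

v_0 = (0, -1, -1).
v_1 = A·v_0 = (1, -4, -1).
v_2 = A·v_1 = (7, -9, 1).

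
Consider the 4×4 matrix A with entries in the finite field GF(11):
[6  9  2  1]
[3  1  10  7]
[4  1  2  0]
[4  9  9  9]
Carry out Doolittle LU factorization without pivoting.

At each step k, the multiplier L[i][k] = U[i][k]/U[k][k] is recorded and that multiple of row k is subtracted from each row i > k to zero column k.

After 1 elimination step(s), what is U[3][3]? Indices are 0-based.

[col 0] pivot 6
  R1 -= 6*R0 → (0, 2, 9, 1)  (L[1][0] := 6)
  R2 -= 8*R0 → (0, 6, 8, 3)  (L[2][0] := 8)
  R3 -= 8*R0 → (0, 3, 4, 1)  (L[3][0] := 8)

U[3][3] = 1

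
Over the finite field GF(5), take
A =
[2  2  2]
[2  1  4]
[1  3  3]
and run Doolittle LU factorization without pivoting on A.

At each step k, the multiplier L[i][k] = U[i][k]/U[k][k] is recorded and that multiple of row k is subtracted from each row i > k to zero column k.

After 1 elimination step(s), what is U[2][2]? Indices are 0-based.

Step 1: pivot at (0,0) is 2.
  row1 ← row1 − (1)·row0  ⇒  L[1][0]=1, U row1=(0, 4, 2)
  row2 ← row2 − (3)·row0  ⇒  L[2][0]=3, U row2=(0, 2, 2)

U[2][2] = 2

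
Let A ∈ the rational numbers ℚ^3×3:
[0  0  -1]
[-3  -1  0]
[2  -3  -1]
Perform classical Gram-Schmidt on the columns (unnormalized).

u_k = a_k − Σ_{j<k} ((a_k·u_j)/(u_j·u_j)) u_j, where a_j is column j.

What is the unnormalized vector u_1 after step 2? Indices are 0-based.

Step 1: u_0 = a_0 = (0, -3, 2).
Step 2: u_1 = a_1 − (-3/13)·u_0 = (0, -22/13, -33/13).

u_1 = (0, -22/13, -33/13)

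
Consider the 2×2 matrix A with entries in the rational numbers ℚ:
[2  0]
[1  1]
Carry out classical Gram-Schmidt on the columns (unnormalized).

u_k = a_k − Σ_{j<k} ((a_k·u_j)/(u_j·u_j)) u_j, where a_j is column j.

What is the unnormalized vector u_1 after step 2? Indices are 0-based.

Step 1: u_0 = a_0 = (2, 1).
Step 2: u_1 = a_1 − (1/5)·u_0 = (-2/5, 4/5).

u_1 = (-2/5, 4/5)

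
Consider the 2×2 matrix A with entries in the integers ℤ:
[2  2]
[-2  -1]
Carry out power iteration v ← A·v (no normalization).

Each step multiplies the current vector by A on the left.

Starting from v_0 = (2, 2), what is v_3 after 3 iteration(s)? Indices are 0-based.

v_0 = (2, 2).
v_1 = A·v_0 = (8, -6).
v_2 = A·v_1 = (4, -10).
v_3 = A·v_2 = (-12, 2).

v_3 = (-12, 2)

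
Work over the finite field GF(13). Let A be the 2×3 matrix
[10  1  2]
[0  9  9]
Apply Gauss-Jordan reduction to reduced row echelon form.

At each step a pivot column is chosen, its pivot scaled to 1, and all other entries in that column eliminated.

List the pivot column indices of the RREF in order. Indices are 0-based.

[1] R0 /= 10  ⇒  (1, 4, 8)
[2] R1 /= 9  ⇒  (0, 1, 1)
     R0 -= 4·R1  ⇒  (1, 0, 4)

pivot columns: 0, 1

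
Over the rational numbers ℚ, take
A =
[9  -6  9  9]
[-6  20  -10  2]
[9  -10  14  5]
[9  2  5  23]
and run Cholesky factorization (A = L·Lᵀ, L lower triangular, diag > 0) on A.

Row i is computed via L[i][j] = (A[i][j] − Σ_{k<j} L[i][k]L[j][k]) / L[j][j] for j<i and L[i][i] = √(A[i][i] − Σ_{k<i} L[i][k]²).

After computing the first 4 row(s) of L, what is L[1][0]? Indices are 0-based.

L[1][0] = -2

Step 1: L[0][0] = √(9) = 3.
  L[1][0] = (-6) / L[0][0] = -2.
Step 2: L[1][1] = √(16) = 4.
  L[2][0] = (9) / L[0][0] = 3.
  L[2][1] = (-4) / L[1][1] = -1.
Step 3: L[2][2] = √(4) = 2.
  L[3][0] = (9) / L[0][0] = 3.
  L[3][1] = (8) / L[1][1] = 2.
  L[3][2] = (-2) / L[2][2] = -1.
Step 4: L[3][3] = √(9) = 3.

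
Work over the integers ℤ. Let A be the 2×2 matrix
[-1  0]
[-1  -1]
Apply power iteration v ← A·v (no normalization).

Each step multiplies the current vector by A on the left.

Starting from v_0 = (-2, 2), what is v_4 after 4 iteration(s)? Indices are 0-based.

v_4 = (-2, -6)

v_0 = (-2, 2).
v_1 = A·v_0 = (2, 0).
v_2 = A·v_1 = (-2, -2).
v_3 = A·v_2 = (2, 4).
v_4 = A·v_3 = (-2, -6).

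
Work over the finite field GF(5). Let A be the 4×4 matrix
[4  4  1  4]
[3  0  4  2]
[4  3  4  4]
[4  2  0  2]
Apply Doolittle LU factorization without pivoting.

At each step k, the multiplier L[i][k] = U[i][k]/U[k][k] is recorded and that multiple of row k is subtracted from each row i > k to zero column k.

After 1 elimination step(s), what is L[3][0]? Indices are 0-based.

[col 0] pivot 4
  R1 -= 2*R0 → (0, 2, 2, 4)  (L[1][0] := 2)
  R2 -= 1*R0 → (0, 4, 3, 0)  (L[2][0] := 1)
  R3 -= 1*R0 → (0, 3, 4, 3)  (L[3][0] := 1)

L[3][0] = 1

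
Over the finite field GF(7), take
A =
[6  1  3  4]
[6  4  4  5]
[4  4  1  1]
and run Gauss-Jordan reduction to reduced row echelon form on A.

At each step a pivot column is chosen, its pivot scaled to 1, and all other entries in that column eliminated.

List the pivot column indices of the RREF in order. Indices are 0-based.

pivot columns: 0, 1, 2

[1] R0 /= 6  ⇒  (1, 6, 4, 3)
     R1 -= 6·R0  ⇒  (0, 3, 1, 1)
     R2 -= 4·R0  ⇒  (0, 1, 6, 3)
[2] R1 /= 3  ⇒  (0, 1, 5, 5)
     R0 -= 6·R1  ⇒  (1, 0, 2, 1)
     R2 -= 1·R1  ⇒  (0, 0, 1, 5)
[3] R2 /= 1  ⇒  (0, 0, 1, 5)
     R0 -= 2·R2  ⇒  (1, 0, 0, 5)
     R1 -= 5·R2  ⇒  (0, 1, 0, 1)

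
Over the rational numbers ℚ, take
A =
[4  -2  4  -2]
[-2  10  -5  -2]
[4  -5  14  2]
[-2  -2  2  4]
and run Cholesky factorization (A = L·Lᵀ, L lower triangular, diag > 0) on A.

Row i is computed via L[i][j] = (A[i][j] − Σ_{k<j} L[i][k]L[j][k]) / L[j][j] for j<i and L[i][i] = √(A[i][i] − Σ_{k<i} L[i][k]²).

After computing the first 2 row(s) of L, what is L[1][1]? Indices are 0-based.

L[1][1] = 3

Step 1: L[0][0] = √(4) = 2.
  L[1][0] = (-2) / L[0][0] = -1.
Step 2: L[1][1] = √(9) = 3.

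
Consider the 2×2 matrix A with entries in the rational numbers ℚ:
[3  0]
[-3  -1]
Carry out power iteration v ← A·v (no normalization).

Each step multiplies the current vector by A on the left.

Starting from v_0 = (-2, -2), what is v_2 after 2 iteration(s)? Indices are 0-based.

v_2 = (-18, 10)

v_0 = (-2, -2).
v_1 = A·v_0 = (-6, 8).
v_2 = A·v_1 = (-18, 10).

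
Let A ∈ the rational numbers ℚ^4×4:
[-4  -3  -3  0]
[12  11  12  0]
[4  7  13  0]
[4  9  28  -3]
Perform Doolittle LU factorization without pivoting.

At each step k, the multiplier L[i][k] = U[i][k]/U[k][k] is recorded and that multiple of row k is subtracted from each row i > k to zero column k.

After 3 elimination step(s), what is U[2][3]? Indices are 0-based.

[col 0] pivot -4
  R1 -= -3*R0 → (0, 2, 3, 0)  (L[1][0] := -3)
  R2 -= -1*R0 → (0, 4, 10, 0)  (L[2][0] := -1)
  R3 -= -1*R0 → (0, 6, 25, -3)  (L[3][0] := -1)
[col 1] pivot 2
  R2 -= 2*R1 → (0, 0, 4, 0)  (L[2][1] := 2)
  R3 -= 3*R1 → (0, 0, 16, -3)  (L[3][1] := 3)
[col 2] pivot 4
  R3 -= 4*R2 → (0, 0, 0, -3)  (L[3][2] := 4)

U[2][3] = 0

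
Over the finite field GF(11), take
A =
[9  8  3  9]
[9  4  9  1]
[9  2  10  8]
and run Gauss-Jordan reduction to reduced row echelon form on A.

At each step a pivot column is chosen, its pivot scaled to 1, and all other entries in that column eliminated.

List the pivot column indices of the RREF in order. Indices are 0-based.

pivot(0,0)=9: scale R0 → (1, 7, 4, 1)
  clear (1,0): R1 −= (9)R0 → (0, 7, 6, 3)
  clear (2,0): R2 −= (9)R0 → (0, 5, 7, 10)
pivot(1,1)=7: scale R1 → (0, 1, 4, 2)
  clear (0,1): R0 −= (7)R1 → (1, 0, 9, 9)
  clear (2,1): R2 −= (5)R1 → (0, 0, 9, 0)
pivot(2,2)=9: scale R2 → (0, 0, 1, 0)
  clear (0,2): R0 −= (9)R2 → (1, 0, 0, 9)
  clear (1,2): R1 −= (4)R2 → (0, 1, 0, 2)

pivot columns: 0, 1, 2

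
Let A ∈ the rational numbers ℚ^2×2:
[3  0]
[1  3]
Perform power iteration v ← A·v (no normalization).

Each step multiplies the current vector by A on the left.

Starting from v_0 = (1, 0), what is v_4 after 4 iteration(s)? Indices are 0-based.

v_4 = (81, 108)

v_0 = (1, 0).
v_1 = A·v_0 = (3, 1).
v_2 = A·v_1 = (9, 6).
v_3 = A·v_2 = (27, 27).
v_4 = A·v_3 = (81, 108).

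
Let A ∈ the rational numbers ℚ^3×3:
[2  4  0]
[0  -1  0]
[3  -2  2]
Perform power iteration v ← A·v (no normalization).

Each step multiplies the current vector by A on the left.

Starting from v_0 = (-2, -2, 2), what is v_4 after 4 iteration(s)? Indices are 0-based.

v_0 = (-2, -2, 2).
v_1 = A·v_0 = (-12, 2, 2).
v_2 = A·v_1 = (-16, -2, -36).
v_3 = A·v_2 = (-40, 2, -116).
v_4 = A·v_3 = (-72, -2, -356).

v_4 = (-72, -2, -356)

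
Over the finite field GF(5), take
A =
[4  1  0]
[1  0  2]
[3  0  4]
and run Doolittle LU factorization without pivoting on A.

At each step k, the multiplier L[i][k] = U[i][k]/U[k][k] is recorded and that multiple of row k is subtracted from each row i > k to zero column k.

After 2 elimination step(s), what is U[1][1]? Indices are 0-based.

U[1][1] = 1

Step 1: pivot at (0,0) is 4.
  row1 ← row1 − (4)·row0  ⇒  L[1][0]=4, U row1=(0, 1, 2)
  row2 ← row2 − (2)·row0  ⇒  L[2][0]=2, U row2=(0, 3, 4)
Step 2: pivot at (1,1) is 1.
  row2 ← row2 − (3)·row1  ⇒  L[2][1]=3, U row2=(0, 0, 3)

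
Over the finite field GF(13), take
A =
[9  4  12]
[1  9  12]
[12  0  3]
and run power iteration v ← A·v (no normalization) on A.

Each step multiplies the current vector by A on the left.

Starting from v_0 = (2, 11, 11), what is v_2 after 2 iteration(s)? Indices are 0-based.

v_2 = (8, 11, 3)

v_0 = (2, 11, 11).
v_1 = A·v_0 = (12, 12, 5).
v_2 = A·v_1 = (8, 11, 3).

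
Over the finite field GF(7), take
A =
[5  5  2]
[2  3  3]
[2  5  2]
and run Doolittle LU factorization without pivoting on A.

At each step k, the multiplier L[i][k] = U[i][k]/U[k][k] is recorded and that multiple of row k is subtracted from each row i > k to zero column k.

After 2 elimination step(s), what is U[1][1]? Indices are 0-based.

U[1][1] = 1

[col 0] pivot 5
  R1 -= 6*R0 → (0, 1, 5)  (L[1][0] := 6)
  R2 -= 6*R0 → (0, 3, 4)  (L[2][0] := 6)
[col 1] pivot 1
  R2 -= 3*R1 → (0, 0, 3)  (L[2][1] := 3)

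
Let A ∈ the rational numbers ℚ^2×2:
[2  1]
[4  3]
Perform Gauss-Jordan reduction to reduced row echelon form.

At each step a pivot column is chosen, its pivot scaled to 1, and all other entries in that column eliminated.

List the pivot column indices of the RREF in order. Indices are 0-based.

pivot columns: 0, 1

[1] R0 /= 2  ⇒  (1, 1/2)
     R1 -= 4·R0  ⇒  (0, 1)
[2] R1 /= 1  ⇒  (0, 1)
     R0 -= 1/2·R1  ⇒  (1, 0)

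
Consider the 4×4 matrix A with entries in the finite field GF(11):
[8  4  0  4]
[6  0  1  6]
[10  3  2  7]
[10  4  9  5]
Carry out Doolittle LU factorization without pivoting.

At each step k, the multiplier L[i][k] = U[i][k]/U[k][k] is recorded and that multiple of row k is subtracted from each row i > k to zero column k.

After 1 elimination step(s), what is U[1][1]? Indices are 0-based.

[col 0] pivot 8
  R1 -= 9*R0 → (0, 8, 1, 3)  (L[1][0] := 9)
  R2 -= 4*R0 → (0, 9, 2, 2)  (L[2][0] := 4)
  R3 -= 4*R0 → (0, 10, 9, 0)  (L[3][0] := 4)

U[1][1] = 8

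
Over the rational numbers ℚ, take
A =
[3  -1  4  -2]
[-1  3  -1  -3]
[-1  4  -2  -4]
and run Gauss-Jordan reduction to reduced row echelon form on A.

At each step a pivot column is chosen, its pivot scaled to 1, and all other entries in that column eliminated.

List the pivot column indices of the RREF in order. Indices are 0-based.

step 1: normalize row 0 (÷3) = (1, -1/3, 4/3, -2/3)
  row 1: subtract -1×row0 = (0, 8/3, 1/3, -11/3)
  row 2: subtract -1×row0 = (0, 11/3, -2/3, -14/3)
step 2: normalize row 1 (÷8/3) = (0, 1, 1/8, -11/8)
  row 0: subtract -1/3×row1 = (1, 0, 11/8, -9/8)
  row 2: subtract 11/3×row1 = (0, 0, -9/8, 3/8)
step 3: normalize row 2 (÷-9/8) = (0, 0, 1, -1/3)
  row 0: subtract 11/8×row2 = (1, 0, 0, -2/3)
  row 1: subtract 1/8×row2 = (0, 1, 0, -4/3)

pivot columns: 0, 1, 2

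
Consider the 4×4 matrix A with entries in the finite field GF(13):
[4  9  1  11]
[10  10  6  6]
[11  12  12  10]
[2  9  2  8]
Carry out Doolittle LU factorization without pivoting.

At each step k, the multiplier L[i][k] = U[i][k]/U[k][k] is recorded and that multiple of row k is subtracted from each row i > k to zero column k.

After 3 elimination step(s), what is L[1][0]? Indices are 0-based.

L[1][0] = 9

k=0: U[0][0]=4
  eliminate (1,0): mult=9, new row 1: (0, 7, 10, 11); set L[1][0]=9
  eliminate (2,0): mult=6, new row 2: (0, 10, 6, 9); set L[2][0]=6
  eliminate (3,0): mult=7, new row 3: (0, 11, 8, 9); set L[3][0]=7
k=1: U[1][1]=7
  eliminate (2,1): mult=7, new row 2: (0, 0, 1, 10); set L[2][1]=7
  eliminate (3,1): mult=9, new row 3: (0, 0, 9, 1); set L[3][1]=9
k=2: U[2][2]=1
  eliminate (3,2): mult=9, new row 3: (0, 0, 0, 2); set L[3][2]=9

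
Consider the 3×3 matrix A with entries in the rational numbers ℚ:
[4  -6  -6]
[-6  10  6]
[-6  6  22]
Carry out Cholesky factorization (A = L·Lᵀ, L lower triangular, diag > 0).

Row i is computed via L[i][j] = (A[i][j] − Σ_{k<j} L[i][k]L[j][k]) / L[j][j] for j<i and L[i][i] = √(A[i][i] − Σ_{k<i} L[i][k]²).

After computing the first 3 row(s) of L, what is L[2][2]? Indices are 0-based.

L[2][2] = 2

Step 1: L[0][0] = √(4) = 2.
  L[1][0] = (-6) / L[0][0] = -3.
Step 2: L[1][1] = √(1) = 1.
  L[2][0] = (-6) / L[0][0] = -3.
  L[2][1] = (-3) / L[1][1] = -3.
Step 3: L[2][2] = √(4) = 2.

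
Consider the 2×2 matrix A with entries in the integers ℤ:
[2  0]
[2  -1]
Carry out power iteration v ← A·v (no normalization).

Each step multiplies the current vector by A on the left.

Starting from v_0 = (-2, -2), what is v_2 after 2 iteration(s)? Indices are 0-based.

v_0 = (-2, -2).
v_1 = A·v_0 = (-4, -2).
v_2 = A·v_1 = (-8, -6).

v_2 = (-8, -6)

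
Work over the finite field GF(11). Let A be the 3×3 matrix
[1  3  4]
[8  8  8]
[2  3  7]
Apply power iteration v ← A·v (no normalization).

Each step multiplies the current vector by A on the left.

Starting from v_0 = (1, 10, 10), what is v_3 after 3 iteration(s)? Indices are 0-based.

v_0 = (1, 10, 10).
v_1 = A·v_0 = (5, 3, 3).
v_2 = A·v_1 = (4, 0, 7).
v_3 = A·v_2 = (10, 0, 2).

v_3 = (10, 0, 2)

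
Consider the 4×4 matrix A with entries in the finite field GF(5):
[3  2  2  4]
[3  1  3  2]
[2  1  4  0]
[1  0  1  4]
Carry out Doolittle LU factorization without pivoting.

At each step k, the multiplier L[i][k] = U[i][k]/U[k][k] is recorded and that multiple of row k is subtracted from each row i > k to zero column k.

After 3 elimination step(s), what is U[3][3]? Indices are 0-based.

U[3][3] = 3

[col 0] pivot 3
  R1 -= 1*R0 → (0, 4, 1, 3)  (L[1][0] := 1)
  R2 -= 4*R0 → (0, 3, 1, 4)  (L[2][0] := 4)
  R3 -= 2*R0 → (0, 1, 2, 1)  (L[3][0] := 2)
[col 1] pivot 4
  R2 -= 2*R1 → (0, 0, 4, 3)  (L[2][1] := 2)
  R3 -= 4*R1 → (0, 0, 3, 4)  (L[3][1] := 4)
[col 2] pivot 4
  R3 -= 2*R2 → (0, 0, 0, 3)  (L[3][2] := 2)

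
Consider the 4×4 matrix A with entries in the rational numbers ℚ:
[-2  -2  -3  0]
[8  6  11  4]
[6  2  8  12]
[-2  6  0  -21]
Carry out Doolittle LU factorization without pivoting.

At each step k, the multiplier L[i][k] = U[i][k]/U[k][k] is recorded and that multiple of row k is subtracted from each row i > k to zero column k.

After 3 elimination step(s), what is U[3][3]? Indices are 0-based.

U[3][3] = -1

k=0: U[0][0]=-2
  eliminate (1,0): mult=-4, new row 1: (0, -2, -1, 4); set L[1][0]=-4
  eliminate (2,0): mult=-3, new row 2: (0, -4, -1, 12); set L[2][0]=-3
  eliminate (3,0): mult=1, new row 3: (0, 8, 3, -21); set L[3][0]=1
k=1: U[1][1]=-2
  eliminate (2,1): mult=2, new row 2: (0, 0, 1, 4); set L[2][1]=2
  eliminate (3,1): mult=-4, new row 3: (0, 0, -1, -5); set L[3][1]=-4
k=2: U[2][2]=1
  eliminate (3,2): mult=-1, new row 3: (0, 0, 0, -1); set L[3][2]=-1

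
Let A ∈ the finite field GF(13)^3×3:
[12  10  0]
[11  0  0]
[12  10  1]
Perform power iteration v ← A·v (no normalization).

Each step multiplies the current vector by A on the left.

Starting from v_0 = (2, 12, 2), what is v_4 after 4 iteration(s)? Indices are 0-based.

v_4 = (6, 10, 2)

v_0 = (2, 12, 2).
v_1 = A·v_0 = (1, 9, 3).
v_2 = A·v_1 = (11, 11, 1).
v_3 = A·v_2 = (8, 4, 9).
v_4 = A·v_3 = (6, 10, 2).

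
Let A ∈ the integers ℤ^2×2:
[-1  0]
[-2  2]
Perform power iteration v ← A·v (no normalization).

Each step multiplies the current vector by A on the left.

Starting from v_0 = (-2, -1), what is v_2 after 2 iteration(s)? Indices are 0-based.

v_2 = (-2, 0)

v_0 = (-2, -1).
v_1 = A·v_0 = (2, 2).
v_2 = A·v_1 = (-2, 0).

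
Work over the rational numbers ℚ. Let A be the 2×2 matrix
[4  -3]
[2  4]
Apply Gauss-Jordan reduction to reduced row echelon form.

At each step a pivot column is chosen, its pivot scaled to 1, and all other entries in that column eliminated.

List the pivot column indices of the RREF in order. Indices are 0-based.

pivot columns: 0, 1

step 1: normalize row 0 (÷4) = (1, -3/4)
  row 1: subtract 2×row0 = (0, 11/2)
step 2: normalize row 1 (÷11/2) = (0, 1)
  row 0: subtract -3/4×row1 = (1, 0)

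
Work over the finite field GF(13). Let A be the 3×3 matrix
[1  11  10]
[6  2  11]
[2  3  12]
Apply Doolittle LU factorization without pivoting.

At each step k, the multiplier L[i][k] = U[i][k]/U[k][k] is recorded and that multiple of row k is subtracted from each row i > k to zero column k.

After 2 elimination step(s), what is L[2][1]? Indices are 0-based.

L[2][1] = 7

k=0: U[0][0]=1
  eliminate (1,0): mult=6, new row 1: (0, 1, 3); set L[1][0]=6
  eliminate (2,0): mult=2, new row 2: (0, 7, 5); set L[2][0]=2
k=1: U[1][1]=1
  eliminate (2,1): mult=7, new row 2: (0, 0, 10); set L[2][1]=7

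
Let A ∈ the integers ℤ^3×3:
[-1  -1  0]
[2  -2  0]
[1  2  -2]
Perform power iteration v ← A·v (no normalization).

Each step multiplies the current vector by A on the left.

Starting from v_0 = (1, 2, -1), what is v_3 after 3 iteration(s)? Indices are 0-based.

v_0 = (1, 2, -1).
v_1 = A·v_0 = (-3, -2, 7).
v_2 = A·v_1 = (5, -2, -21).
v_3 = A·v_2 = (-3, 14, 43).

v_3 = (-3, 14, 43)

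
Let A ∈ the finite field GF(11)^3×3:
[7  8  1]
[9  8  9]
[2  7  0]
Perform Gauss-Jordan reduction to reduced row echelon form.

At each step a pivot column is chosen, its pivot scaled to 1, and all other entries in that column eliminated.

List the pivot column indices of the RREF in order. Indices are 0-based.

step 1: normalize row 0 (÷7) = (1, 9, 8)
  row 1: subtract 9×row0 = (0, 4, 3)
  row 2: subtract 2×row0 = (0, 0, 6)
step 2: normalize row 1 (÷4) = (0, 1, 9)
  row 0: subtract 9×row1 = (1, 0, 4)
step 3: normalize row 2 (÷6) = (0, 0, 1)
  row 0: subtract 4×row2 = (1, 0, 0)
  row 1: subtract 9×row2 = (0, 1, 0)

pivot columns: 0, 1, 2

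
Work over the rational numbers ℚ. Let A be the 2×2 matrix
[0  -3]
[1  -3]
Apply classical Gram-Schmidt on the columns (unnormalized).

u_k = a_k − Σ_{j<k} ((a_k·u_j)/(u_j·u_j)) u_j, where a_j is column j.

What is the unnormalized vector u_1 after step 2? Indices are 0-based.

Step 1: u_0 = a_0 = (0, 1).
Step 2: u_1 = a_1 − (-3)·u_0 = (-3, 0).

u_1 = (-3, 0)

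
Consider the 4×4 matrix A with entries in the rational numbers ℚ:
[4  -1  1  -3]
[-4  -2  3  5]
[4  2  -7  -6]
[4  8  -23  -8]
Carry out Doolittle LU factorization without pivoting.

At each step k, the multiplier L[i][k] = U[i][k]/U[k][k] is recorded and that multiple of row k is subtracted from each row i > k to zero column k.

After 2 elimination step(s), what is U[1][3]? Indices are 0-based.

U[1][3] = 2

k=0: U[0][0]=4
  eliminate (1,0): mult=-1, new row 1: (0, -3, 4, 2); set L[1][0]=-1
  eliminate (2,0): mult=1, new row 2: (0, 3, -8, -3); set L[2][0]=1
  eliminate (3,0): mult=1, new row 3: (0, 9, -24, -5); set L[3][0]=1
k=1: U[1][1]=-3
  eliminate (2,1): mult=-1, new row 2: (0, 0, -4, -1); set L[2][1]=-1
  eliminate (3,1): mult=-3, new row 3: (0, 0, -12, 1); set L[3][1]=-3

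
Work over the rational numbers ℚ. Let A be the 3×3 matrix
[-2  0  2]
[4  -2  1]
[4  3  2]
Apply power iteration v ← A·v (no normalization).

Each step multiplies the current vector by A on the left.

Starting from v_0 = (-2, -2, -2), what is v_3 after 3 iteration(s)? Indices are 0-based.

v_0 = (-2, -2, -2).
v_1 = A·v_0 = (0, -6, -18).
v_2 = A·v_1 = (-36, -6, -54).
v_3 = A·v_2 = (-36, -186, -270).

v_3 = (-36, -186, -270)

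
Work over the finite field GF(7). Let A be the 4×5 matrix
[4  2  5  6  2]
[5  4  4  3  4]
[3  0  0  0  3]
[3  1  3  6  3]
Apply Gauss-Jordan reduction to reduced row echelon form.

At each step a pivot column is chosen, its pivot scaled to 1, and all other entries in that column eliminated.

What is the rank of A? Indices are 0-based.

pivot(0,0)=4: scale R0 → (1, 4, 3, 5, 4)
  clear (1,0): R1 −= (5)R0 → (0, 5, 3, 6, 5)
  clear (2,0): R2 −= (3)R0 → (0, 2, 5, 6, 5)
  clear (3,0): R3 −= (3)R0 → (0, 3, 1, 5, 5)
pivot(1,1)=5: scale R1 → (0, 1, 2, 4, 1)
  clear (0,1): R0 −= (4)R1 → (1, 0, 2, 3, 0)
  clear (2,1): R2 −= (2)R1 → (0, 0, 1, 5, 3)
  clear (3,1): R3 −= (3)R1 → (0, 0, 2, 0, 2)
pivot(2,2)=1: scale R2 → (0, 0, 1, 5, 3)
  clear (0,2): R0 −= (2)R2 → (1, 0, 0, 0, 1)
  clear (1,2): R1 −= (2)R2 → (0, 1, 0, 1, 2)
  clear (3,2): R3 −= (2)R2 → (0, 0, 0, 4, 3)
pivot(3,3)=4: scale R3 → (0, 0, 0, 1, 6)
  clear (1,3): R1 −= (1)R3 → (0, 1, 0, 0, 3)
  clear (2,3): R2 −= (5)R3 → (0, 0, 1, 0, 1)

rank = 4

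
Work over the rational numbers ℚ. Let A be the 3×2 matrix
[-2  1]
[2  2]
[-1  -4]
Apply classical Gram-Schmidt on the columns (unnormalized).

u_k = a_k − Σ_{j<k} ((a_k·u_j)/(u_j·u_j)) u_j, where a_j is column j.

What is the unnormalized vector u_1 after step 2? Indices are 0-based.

u_1 = (7/3, 2/3, -10/3)

Step 1: u_0 = a_0 = (-2, 2, -1).
Step 2: u_1 = a_1 − (2/3)·u_0 = (7/3, 2/3, -10/3).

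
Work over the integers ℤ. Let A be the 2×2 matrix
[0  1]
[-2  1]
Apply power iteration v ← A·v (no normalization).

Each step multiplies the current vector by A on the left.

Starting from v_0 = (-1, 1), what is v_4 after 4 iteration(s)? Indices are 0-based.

v_4 = (-5, -7)

v_0 = (-1, 1).
v_1 = A·v_0 = (1, 3).
v_2 = A·v_1 = (3, 1).
v_3 = A·v_2 = (1, -5).
v_4 = A·v_3 = (-5, -7).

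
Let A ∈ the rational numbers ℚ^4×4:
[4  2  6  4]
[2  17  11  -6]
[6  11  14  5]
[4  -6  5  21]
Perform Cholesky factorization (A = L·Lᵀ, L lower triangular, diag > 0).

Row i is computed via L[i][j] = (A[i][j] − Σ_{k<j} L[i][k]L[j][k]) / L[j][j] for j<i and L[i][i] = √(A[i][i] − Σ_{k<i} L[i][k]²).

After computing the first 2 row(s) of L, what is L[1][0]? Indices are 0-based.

L[1][0] = 1

Step 1: L[0][0] = √(4) = 2.
  L[1][0] = (2) / L[0][0] = 1.
Step 2: L[1][1] = √(16) = 4.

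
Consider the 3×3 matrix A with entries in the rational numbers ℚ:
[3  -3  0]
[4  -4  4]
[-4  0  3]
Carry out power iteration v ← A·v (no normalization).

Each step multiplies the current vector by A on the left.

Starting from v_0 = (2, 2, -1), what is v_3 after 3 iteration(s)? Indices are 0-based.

v_3 = (120, 28, -147)

v_0 = (2, 2, -1).
v_1 = A·v_0 = (0, -4, -11).
v_2 = A·v_1 = (12, -28, -33).
v_3 = A·v_2 = (120, 28, -147).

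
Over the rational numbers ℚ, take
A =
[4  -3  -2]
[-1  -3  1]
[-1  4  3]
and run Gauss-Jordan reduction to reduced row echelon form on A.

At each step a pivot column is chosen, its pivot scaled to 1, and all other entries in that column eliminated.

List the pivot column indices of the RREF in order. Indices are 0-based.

[1] R0 /= 4  ⇒  (1, -3/4, -1/2)
     R1 -= -1·R0  ⇒  (0, -15/4, 1/2)
     R2 -= -1·R0  ⇒  (0, 13/4, 5/2)
[2] R1 /= -15/4  ⇒  (0, 1, -2/15)
     R0 -= -3/4·R1  ⇒  (1, 0, -3/5)
     R2 -= 13/4·R1  ⇒  (0, 0, 44/15)
[3] R2 /= 44/15  ⇒  (0, 0, 1)
     R0 -= -3/5·R2  ⇒  (1, 0, 0)
     R1 -= -2/15·R2  ⇒  (0, 1, 0)

pivot columns: 0, 1, 2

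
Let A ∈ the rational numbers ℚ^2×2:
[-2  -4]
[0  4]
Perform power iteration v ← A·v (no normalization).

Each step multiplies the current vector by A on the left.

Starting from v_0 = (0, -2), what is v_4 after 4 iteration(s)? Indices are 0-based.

v_0 = (0, -2).
v_1 = A·v_0 = (8, -8).
v_2 = A·v_1 = (16, -32).
v_3 = A·v_2 = (96, -128).
v_4 = A·v_3 = (320, -512).

v_4 = (320, -512)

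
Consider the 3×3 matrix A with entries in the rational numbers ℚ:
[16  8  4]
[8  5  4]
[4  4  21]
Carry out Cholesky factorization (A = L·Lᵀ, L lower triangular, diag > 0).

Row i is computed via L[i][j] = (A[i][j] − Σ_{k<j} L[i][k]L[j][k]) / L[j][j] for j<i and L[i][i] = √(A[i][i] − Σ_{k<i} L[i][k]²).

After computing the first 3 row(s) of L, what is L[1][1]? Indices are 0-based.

L[1][1] = 1

Step 1: L[0][0] = √(16) = 4.
  L[1][0] = (8) / L[0][0] = 2.
Step 2: L[1][1] = √(1) = 1.
  L[2][0] = (4) / L[0][0] = 1.
  L[2][1] = (2) / L[1][1] = 2.
Step 3: L[2][2] = √(16) = 4.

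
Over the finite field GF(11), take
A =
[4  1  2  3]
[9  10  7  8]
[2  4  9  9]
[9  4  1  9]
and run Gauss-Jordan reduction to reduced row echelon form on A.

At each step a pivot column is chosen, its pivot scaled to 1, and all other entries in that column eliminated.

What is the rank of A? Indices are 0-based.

rank = 4

step 1: normalize row 0 (÷4) = (1, 3, 6, 9)
  row 1: subtract 9×row0 = (0, 5, 8, 4)
  row 2: subtract 2×row0 = (0, 9, 8, 2)
  row 3: subtract 9×row0 = (0, 10, 2, 5)
step 2: normalize row 1 (÷5) = (0, 1, 6, 3)
  row 0: subtract 3×row1 = (1, 0, 10, 0)
  row 2: subtract 9×row1 = (0, 0, 9, 8)
  row 3: subtract 10×row1 = (0, 0, 8, 8)
step 3: normalize row 2 (÷9) = (0, 0, 1, 7)
  row 0: subtract 10×row2 = (1, 0, 0, 7)
  row 1: subtract 6×row2 = (0, 1, 0, 5)
  row 3: subtract 8×row2 = (0, 0, 0, 7)
step 4: normalize row 3 (÷7) = (0, 0, 0, 1)
  row 0: subtract 7×row3 = (1, 0, 0, 0)
  row 1: subtract 5×row3 = (0, 1, 0, 0)
  row 2: subtract 7×row3 = (0, 0, 1, 0)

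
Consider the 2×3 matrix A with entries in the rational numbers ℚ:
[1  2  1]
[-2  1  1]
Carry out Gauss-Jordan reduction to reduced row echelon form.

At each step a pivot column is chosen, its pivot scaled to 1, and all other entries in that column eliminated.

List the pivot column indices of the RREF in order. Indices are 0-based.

pivot(0,0)=1: scale R0 → (1, 2, 1)
  clear (1,0): R1 −= (-2)R0 → (0, 5, 3)
pivot(1,1)=5: scale R1 → (0, 1, 3/5)
  clear (0,1): R0 −= (2)R1 → (1, 0, -1/5)

pivot columns: 0, 1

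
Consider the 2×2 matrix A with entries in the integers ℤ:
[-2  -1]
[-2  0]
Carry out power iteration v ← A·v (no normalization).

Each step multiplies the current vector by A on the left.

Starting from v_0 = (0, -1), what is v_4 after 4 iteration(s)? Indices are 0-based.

v_0 = (0, -1).
v_1 = A·v_0 = (1, 0).
v_2 = A·v_1 = (-2, -2).
v_3 = A·v_2 = (6, 4).
v_4 = A·v_3 = (-16, -12).

v_4 = (-16, -12)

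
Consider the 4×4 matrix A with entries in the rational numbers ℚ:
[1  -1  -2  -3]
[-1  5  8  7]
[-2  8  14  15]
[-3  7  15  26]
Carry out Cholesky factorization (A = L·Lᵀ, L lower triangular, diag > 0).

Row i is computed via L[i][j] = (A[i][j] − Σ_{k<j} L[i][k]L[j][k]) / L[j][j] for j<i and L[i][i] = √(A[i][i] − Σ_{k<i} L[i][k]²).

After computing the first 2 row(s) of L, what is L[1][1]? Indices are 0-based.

L[1][1] = 2

Step 1: L[0][0] = √(1) = 1.
  L[1][0] = (-1) / L[0][0] = -1.
Step 2: L[1][1] = √(4) = 2.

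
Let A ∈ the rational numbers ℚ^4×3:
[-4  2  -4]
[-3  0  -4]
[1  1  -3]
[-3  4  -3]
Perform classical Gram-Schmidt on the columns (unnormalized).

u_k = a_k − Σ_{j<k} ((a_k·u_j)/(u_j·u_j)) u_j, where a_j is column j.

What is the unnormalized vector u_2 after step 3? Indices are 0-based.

Step 1: u_0 = a_0 = (-4, -3, 1, -3).
Step 2: u_1 = a_1 − (-19/35)·u_0 = (-6/35, -57/35, 54/35, 83/35).
Step 3: u_2 = a_2 − (34/35)·u_0 − (-159/374)·u_1 = (-35/187, -665/374, -620/187, 345/374).

u_2 = (-35/187, -665/374, -620/187, 345/374)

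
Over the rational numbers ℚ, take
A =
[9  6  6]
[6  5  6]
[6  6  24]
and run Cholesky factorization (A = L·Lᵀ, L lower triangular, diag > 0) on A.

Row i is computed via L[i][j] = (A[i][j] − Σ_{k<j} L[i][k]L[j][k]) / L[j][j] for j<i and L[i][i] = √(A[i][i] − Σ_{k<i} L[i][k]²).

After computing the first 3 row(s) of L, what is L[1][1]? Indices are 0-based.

L[1][1] = 1

Step 1: L[0][0] = √(9) = 3.
  L[1][0] = (6) / L[0][0] = 2.
Step 2: L[1][1] = √(1) = 1.
  L[2][0] = (6) / L[0][0] = 2.
  L[2][1] = (2) / L[1][1] = 2.
Step 3: L[2][2] = √(16) = 4.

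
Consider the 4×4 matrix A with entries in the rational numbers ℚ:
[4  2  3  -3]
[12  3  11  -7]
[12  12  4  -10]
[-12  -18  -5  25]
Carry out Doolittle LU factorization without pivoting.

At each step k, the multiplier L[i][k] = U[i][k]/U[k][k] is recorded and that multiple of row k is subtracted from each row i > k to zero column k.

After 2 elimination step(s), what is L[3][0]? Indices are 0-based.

[col 0] pivot 4
  R1 -= 3*R0 → (0, -3, 2, 2)  (L[1][0] := 3)
  R2 -= 3*R0 → (0, 6, -5, -1)  (L[2][0] := 3)
  R3 -= -3*R0 → (0, -12, 4, 16)  (L[3][0] := -3)
[col 1] pivot -3
  R2 -= -2*R1 → (0, 0, -1, 3)  (L[2][1] := -2)
  R3 -= 4*R1 → (0, 0, -4, 8)  (L[3][1] := 4)

L[3][0] = -3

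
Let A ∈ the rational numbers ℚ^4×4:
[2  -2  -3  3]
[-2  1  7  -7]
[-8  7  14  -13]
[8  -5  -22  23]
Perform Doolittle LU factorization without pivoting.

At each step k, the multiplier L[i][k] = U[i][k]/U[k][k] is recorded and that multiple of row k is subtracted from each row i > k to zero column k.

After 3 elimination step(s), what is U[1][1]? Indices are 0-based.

k=0: U[0][0]=2
  eliminate (1,0): mult=-1, new row 1: (0, -1, 4, -4); set L[1][0]=-1
  eliminate (2,0): mult=-4, new row 2: (0, -1, 2, -1); set L[2][0]=-4
  eliminate (3,0): mult=4, new row 3: (0, 3, -10, 11); set L[3][0]=4
k=1: U[1][1]=-1
  eliminate (2,1): mult=1, new row 2: (0, 0, -2, 3); set L[2][1]=1
  eliminate (3,1): mult=-3, new row 3: (0, 0, 2, -1); set L[3][1]=-3
k=2: U[2][2]=-2
  eliminate (3,2): mult=-1, new row 3: (0, 0, 0, 2); set L[3][2]=-1

U[1][1] = -1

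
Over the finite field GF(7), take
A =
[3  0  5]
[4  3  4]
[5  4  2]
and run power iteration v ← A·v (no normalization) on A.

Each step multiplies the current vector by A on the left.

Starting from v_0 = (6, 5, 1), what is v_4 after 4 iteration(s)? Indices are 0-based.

v_4 = (1, 3, 2)

v_0 = (6, 5, 1).
v_1 = A·v_0 = (2, 1, 3).
v_2 = A·v_1 = (0, 2, 6).
v_3 = A·v_2 = (2, 2, 6).
v_4 = A·v_3 = (1, 3, 2).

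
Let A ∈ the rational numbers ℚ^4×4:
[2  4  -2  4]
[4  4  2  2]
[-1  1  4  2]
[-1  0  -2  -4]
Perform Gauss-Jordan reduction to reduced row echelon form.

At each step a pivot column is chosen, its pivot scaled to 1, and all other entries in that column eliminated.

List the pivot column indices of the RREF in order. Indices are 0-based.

pivot(0,0)=2: scale R0 → (1, 2, -1, 2)
  clear (1,0): R1 −= (4)R0 → (0, -4, 6, -6)
  clear (2,0): R2 −= (-1)R0 → (0, 3, 3, 4)
  clear (3,0): R3 −= (-1)R0 → (0, 2, -3, -2)
pivot(1,1)=-4: scale R1 → (0, 1, -3/2, 3/2)
  clear (0,1): R0 −= (2)R1 → (1, 0, 2, -1)
  clear (2,1): R2 −= (3)R1 → (0, 0, 15/2, -1/2)
  clear (3,1): R3 −= (2)R1 → (0, 0, 0, -5)
pivot(2,2)=15/2: scale R2 → (0, 0, 1, -1/15)
  clear (0,2): R0 −= (2)R2 → (1, 0, 0, -13/15)
  clear (1,2): R1 −= (-3/2)R2 → (0, 1, 0, 7/5)
pivot(3,3)=-5: scale R3 → (0, 0, 0, 1)
  clear (0,3): R0 −= (-13/15)R3 → (1, 0, 0, 0)
  clear (1,3): R1 −= (7/5)R3 → (0, 1, 0, 0)
  clear (2,3): R2 −= (-1/15)R3 → (0, 0, 1, 0)

pivot columns: 0, 1, 2, 3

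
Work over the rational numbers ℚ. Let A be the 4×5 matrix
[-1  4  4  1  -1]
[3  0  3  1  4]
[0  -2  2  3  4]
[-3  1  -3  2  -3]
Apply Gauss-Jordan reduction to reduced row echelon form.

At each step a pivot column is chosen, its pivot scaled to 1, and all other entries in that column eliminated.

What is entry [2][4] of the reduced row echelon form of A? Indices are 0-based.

[1] R0 /= -1  ⇒  (1, -4, -4, -1, 1)
     R1 -= 3·R0  ⇒  (0, 12, 15, 4, 1)
     R3 -= -3·R0  ⇒  (0, -11, -15, -1, 0)
[2] R1 /= 12  ⇒  (0, 1, 5/4, 1/3, 1/12)
     R0 -= -4·R1  ⇒  (1, 0, 1, 1/3, 4/3)
     R2 -= -2·R1  ⇒  (0, 0, 9/2, 11/3, 25/6)
     R3 -= -11·R1  ⇒  (0, 0, -5/4, 8/3, 11/12)
[3] R2 /= 9/2  ⇒  (0, 0, 1, 22/27, 25/27)
     R0 -= 1·R2  ⇒  (1, 0, 0, -13/27, 11/27)
     R1 -= 5/4·R2  ⇒  (0, 1, 0, -37/54, -29/27)
     R3 -= -5/4·R2  ⇒  (0, 0, 0, 199/54, 56/27)
[4] R3 /= 199/54  ⇒  (0, 0, 0, 1, 112/199)
     R0 -= -13/27·R3  ⇒  (1, 0, 0, 0, 135/199)
     R1 -= -37/54·R3  ⇒  (0, 1, 0, 0, -137/199)
     R2 -= 22/27·R3  ⇒  (0, 0, 1, 0, 93/199)

M[2][4] = 93/199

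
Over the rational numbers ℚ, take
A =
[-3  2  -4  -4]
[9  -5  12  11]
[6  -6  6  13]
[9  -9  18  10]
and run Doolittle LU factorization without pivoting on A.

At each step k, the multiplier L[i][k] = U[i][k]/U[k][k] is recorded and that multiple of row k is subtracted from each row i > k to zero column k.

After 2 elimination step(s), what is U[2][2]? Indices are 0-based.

U[2][2] = -2

Step 1: pivot at (0,0) is -3.
  row1 ← row1 − (-3)·row0  ⇒  L[1][0]=-3, U row1=(0, 1, 0, -1)
  row2 ← row2 − (-2)·row0  ⇒  L[2][0]=-2, U row2=(0, -2, -2, 5)
  row3 ← row3 − (-3)·row0  ⇒  L[3][0]=-3, U row3=(0, -3, 6, -2)
Step 2: pivot at (1,1) is 1.
  row2 ← row2 − (-2)·row1  ⇒  L[2][1]=-2, U row2=(0, 0, -2, 3)
  row3 ← row3 − (-3)·row1  ⇒  L[3][1]=-3, U row3=(0, 0, 6, -5)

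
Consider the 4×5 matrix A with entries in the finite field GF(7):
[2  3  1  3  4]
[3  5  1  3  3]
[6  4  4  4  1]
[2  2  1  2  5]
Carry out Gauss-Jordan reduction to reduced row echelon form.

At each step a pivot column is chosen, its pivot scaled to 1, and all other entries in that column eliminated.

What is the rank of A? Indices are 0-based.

[1] R0 /= 2  ⇒  (1, 5, 4, 5, 2)
     R1 -= 3·R0  ⇒  (0, 4, 3, 2, 4)
     R2 -= 6·R0  ⇒  (0, 2, 1, 2, 3)
     R3 -= 2·R0  ⇒  (0, 6, 0, 6, 1)
[2] R1 /= 4  ⇒  (0, 1, 6, 4, 1)
     R0 -= 5·R1  ⇒  (1, 0, 2, 6, 4)
     R2 -= 2·R1  ⇒  (0, 0, 3, 1, 1)
     R3 -= 6·R1  ⇒  (0, 0, 6, 3, 2)
[3] R2 /= 3  ⇒  (0, 0, 1, 5, 5)
     R0 -= 2·R2  ⇒  (1, 0, 0, 3, 1)
     R1 -= 6·R2  ⇒  (0, 1, 0, 2, 6)
     R3 -= 6·R2  ⇒  (0, 0, 0, 1, 0)
[4] R3 /= 1  ⇒  (0, 0, 0, 1, 0)
     R0 -= 3·R3  ⇒  (1, 0, 0, 0, 1)
     R1 -= 2·R3  ⇒  (0, 1, 0, 0, 6)
     R2 -= 5·R3  ⇒  (0, 0, 1, 0, 5)

rank = 4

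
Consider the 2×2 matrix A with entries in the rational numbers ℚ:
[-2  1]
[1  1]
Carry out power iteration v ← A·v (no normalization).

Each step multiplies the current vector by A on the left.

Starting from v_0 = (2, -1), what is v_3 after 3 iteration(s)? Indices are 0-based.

v_0 = (2, -1).
v_1 = A·v_0 = (-5, 1).
v_2 = A·v_1 = (11, -4).
v_3 = A·v_2 = (-26, 7).

v_3 = (-26, 7)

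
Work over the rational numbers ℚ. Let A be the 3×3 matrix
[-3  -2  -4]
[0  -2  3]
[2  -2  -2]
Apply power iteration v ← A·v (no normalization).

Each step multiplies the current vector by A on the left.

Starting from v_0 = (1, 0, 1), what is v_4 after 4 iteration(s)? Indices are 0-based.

v_4 = (-373, 342, 26)

v_0 = (1, 0, 1).
v_1 = A·v_0 = (-7, 3, 0).
v_2 = A·v_1 = (15, -6, -20).
v_3 = A·v_2 = (47, -48, 82).
v_4 = A·v_3 = (-373, 342, 26).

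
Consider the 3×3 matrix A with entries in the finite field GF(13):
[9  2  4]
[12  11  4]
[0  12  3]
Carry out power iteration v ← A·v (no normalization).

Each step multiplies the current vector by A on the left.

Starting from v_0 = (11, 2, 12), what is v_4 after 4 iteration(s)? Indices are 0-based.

v_4 = (0, 12, 11)

v_0 = (11, 2, 12).
v_1 = A·v_0 = (8, 7, 8).
v_2 = A·v_1 = (1, 10, 4).
v_3 = A·v_2 = (6, 8, 2).
v_4 = A·v_3 = (0, 12, 11).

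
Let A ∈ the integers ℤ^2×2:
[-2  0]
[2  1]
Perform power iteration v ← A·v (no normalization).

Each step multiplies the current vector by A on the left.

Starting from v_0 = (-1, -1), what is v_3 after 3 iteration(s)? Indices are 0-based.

v_3 = (8, -7)

v_0 = (-1, -1).
v_1 = A·v_0 = (2, -3).
v_2 = A·v_1 = (-4, 1).
v_3 = A·v_2 = (8, -7).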